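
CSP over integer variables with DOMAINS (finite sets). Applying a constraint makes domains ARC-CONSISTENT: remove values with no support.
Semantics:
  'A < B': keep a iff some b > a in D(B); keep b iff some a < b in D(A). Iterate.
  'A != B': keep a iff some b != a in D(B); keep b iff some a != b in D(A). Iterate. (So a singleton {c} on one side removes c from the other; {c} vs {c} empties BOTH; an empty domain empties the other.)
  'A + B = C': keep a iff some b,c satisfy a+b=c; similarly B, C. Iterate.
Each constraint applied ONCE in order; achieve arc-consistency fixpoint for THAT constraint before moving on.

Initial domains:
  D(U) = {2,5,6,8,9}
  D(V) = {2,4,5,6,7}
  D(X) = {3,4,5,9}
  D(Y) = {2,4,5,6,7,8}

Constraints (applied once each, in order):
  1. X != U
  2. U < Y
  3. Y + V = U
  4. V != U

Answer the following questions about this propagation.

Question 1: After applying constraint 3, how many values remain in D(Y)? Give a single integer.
Constraint 1 (X != U) on D(X)={3,4,5,9} D(U)={2,5,6,8,9}: no change
Constraint 2 (U < Y) on D(U)={2,5,6,8,9} D(Y)={2,4,5,6,7,8}: U {2,5,6,8,9}->{2,5,6}; Y {2,4,5,6,7,8}->{4,5,6,7,8}
Constraint 3 (Y + V = U) on D(Y)={4,5,6,7,8} D(V)={2,4,5,6,7} D(U)={2,5,6}: Y {4,5,6,7,8}->{4}; V {2,4,5,6,7}->{2}; U {2,5,6}->{6}
So after constraint 3: D(Y)={4}, size = 1

Answer: 1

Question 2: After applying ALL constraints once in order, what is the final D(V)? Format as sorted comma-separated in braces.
Answer: {2}

Derivation:
Constraint 1 (X != U) on D(X)={3,4,5,9} D(U)={2,5,6,8,9}: no change
Constraint 2 (U < Y) on D(U)={2,5,6,8,9} D(Y)={2,4,5,6,7,8}: U {2,5,6,8,9}->{2,5,6}; Y {2,4,5,6,7,8}->{4,5,6,7,8}
Constraint 3 (Y + V = U) on D(Y)={4,5,6,7,8} D(V)={2,4,5,6,7} D(U)={2,5,6}: Y {4,5,6,7,8}->{4}; V {2,4,5,6,7}->{2}; U {2,5,6}->{6}
Constraint 4 (V != U) on D(V)={2} D(U)={6}: no change
So after all 4 constraints: D(V) = {2}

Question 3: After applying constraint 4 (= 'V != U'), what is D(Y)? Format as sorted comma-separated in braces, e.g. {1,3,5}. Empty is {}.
Answer: {4}

Derivation:
Constraint 1 (X != U) on D(X)={3,4,5,9} D(U)={2,5,6,8,9}: no change
Constraint 2 (U < Y) on D(U)={2,5,6,8,9} D(Y)={2,4,5,6,7,8}: U {2,5,6,8,9}->{2,5,6}; Y {2,4,5,6,7,8}->{4,5,6,7,8}
Constraint 3 (Y + V = U) on D(Y)={4,5,6,7,8} D(V)={2,4,5,6,7} D(U)={2,5,6}: Y {4,5,6,7,8}->{4}; V {2,4,5,6,7}->{2}; U {2,5,6}->{6}
Constraint 4 (V != U) on D(V)={2} D(U)={6}: no change
So after constraint 4: D(Y) = {4}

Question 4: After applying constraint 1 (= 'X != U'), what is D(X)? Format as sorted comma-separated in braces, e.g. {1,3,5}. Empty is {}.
Answer: {3,4,5,9}

Derivation:
Constraint 1 (X != U) on D(X)={3,4,5,9} D(U)={2,5,6,8,9}: no change
So after constraint 1: D(X) = {3,4,5,9}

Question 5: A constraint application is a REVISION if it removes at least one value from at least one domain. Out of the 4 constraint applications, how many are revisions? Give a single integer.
Constraint 1 (X != U) on D(X)={3,4,5,9} D(U)={2,5,6,8,9}: no change => not a revision
Constraint 2 (U < Y) on D(U)={2,5,6,8,9} D(Y)={2,4,5,6,7,8}: U {2,5,6,8,9}->{2,5,6}; Y {2,4,5,6,7,8}->{4,5,6,7,8} => REVISION
Constraint 3 (Y + V = U) on D(Y)={4,5,6,7,8} D(V)={2,4,5,6,7} D(U)={2,5,6}: Y {4,5,6,7,8}->{4}; V {2,4,5,6,7}->{2}; U {2,5,6}->{6} => REVISION
Constraint 4 (V != U) on D(V)={2} D(U)={6}: no change => not a revision
Total revisions = 2

Answer: 2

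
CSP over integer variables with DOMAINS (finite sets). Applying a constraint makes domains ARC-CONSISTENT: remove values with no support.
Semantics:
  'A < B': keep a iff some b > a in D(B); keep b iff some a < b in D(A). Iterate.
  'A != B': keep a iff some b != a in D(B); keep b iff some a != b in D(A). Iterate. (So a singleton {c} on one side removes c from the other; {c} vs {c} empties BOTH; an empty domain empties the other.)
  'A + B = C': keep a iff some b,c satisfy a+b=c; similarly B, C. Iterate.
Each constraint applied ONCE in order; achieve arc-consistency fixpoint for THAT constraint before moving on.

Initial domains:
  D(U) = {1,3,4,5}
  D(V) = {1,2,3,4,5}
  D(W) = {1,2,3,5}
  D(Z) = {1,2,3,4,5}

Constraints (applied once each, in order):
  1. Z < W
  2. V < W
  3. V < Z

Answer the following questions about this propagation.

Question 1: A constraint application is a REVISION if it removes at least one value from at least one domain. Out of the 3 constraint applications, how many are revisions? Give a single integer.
Constraint 1 (Z < W) on D(Z)={1,2,3,4,5} D(W)={1,2,3,5}: Z {1,2,3,4,5}->{1,2,3,4}; W {1,2,3,5}->{2,3,5} => REVISION
Constraint 2 (V < W) on D(V)={1,2,3,4,5} D(W)={2,3,5}: V {1,2,3,4,5}->{1,2,3,4} => REVISION
Constraint 3 (V < Z) on D(V)={1,2,3,4} D(Z)={1,2,3,4}: V {1,2,3,4}->{1,2,3}; Z {1,2,3,4}->{2,3,4} => REVISION
Total revisions = 3

Answer: 3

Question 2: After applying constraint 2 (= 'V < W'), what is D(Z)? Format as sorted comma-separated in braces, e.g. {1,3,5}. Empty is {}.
Constraint 1 (Z < W) on D(Z)={1,2,3,4,5} D(W)={1,2,3,5}: Z {1,2,3,4,5}->{1,2,3,4}; W {1,2,3,5}->{2,3,5}
Constraint 2 (V < W) on D(V)={1,2,3,4,5} D(W)={2,3,5}: V {1,2,3,4,5}->{1,2,3,4}
So after constraint 2: D(Z) = {1,2,3,4}

Answer: {1,2,3,4}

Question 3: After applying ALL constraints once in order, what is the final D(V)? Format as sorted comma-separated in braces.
Answer: {1,2,3}

Derivation:
Constraint 1 (Z < W) on D(Z)={1,2,3,4,5} D(W)={1,2,3,5}: Z {1,2,3,4,5}->{1,2,3,4}; W {1,2,3,5}->{2,3,5}
Constraint 2 (V < W) on D(V)={1,2,3,4,5} D(W)={2,3,5}: V {1,2,3,4,5}->{1,2,3,4}
Constraint 3 (V < Z) on D(V)={1,2,3,4} D(Z)={1,2,3,4}: V {1,2,3,4}->{1,2,3}; Z {1,2,3,4}->{2,3,4}
So after all 3 constraints: D(V) = {1,2,3}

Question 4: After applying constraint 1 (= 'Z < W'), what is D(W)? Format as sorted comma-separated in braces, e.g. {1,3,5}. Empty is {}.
Answer: {2,3,5}

Derivation:
Constraint 1 (Z < W) on D(Z)={1,2,3,4,5} D(W)={1,2,3,5}: Z {1,2,3,4,5}->{1,2,3,4}; W {1,2,3,5}->{2,3,5}
So after constraint 1: D(W) = {2,3,5}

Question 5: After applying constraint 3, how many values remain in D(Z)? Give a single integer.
Answer: 3

Derivation:
Constraint 1 (Z < W) on D(Z)={1,2,3,4,5} D(W)={1,2,3,5}: Z {1,2,3,4,5}->{1,2,3,4}; W {1,2,3,5}->{2,3,5}
Constraint 2 (V < W) on D(V)={1,2,3,4,5} D(W)={2,3,5}: V {1,2,3,4,5}->{1,2,3,4}
Constraint 3 (V < Z) on D(V)={1,2,3,4} D(Z)={1,2,3,4}: V {1,2,3,4}->{1,2,3}; Z {1,2,3,4}->{2,3,4}
So after constraint 3: D(Z)={2,3,4}, size = 3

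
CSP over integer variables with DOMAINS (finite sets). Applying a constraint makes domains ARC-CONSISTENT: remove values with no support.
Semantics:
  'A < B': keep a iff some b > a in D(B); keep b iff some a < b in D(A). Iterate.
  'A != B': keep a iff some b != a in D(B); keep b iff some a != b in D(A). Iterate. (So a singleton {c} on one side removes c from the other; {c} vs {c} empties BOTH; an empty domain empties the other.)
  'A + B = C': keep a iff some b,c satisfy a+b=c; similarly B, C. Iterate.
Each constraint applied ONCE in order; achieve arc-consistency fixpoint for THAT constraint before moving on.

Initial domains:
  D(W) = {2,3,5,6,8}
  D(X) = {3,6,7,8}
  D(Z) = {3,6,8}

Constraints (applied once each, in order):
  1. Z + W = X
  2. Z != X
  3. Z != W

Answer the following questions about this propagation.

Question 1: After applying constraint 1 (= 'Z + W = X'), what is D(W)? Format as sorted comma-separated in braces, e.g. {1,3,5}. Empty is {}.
Answer: {2,3,5}

Derivation:
Constraint 1 (Z + W = X) on D(Z)={3,6,8} D(W)={2,3,5,6,8} D(X)={3,6,7,8}: Z {3,6,8}->{3,6}; W {2,3,5,6,8}->{2,3,5}; X {3,6,7,8}->{6,8}
So after constraint 1: D(W) = {2,3,5}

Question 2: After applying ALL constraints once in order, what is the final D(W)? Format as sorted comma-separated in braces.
Constraint 1 (Z + W = X) on D(Z)={3,6,8} D(W)={2,3,5,6,8} D(X)={3,6,7,8}: Z {3,6,8}->{3,6}; W {2,3,5,6,8}->{2,3,5}; X {3,6,7,8}->{6,8}
Constraint 2 (Z != X) on D(Z)={3,6} D(X)={6,8}: no change
Constraint 3 (Z != W) on D(Z)={3,6} D(W)={2,3,5}: no change
So after all 3 constraints: D(W) = {2,3,5}

Answer: {2,3,5}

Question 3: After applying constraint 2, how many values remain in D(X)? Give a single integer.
Constraint 1 (Z + W = X) on D(Z)={3,6,8} D(W)={2,3,5,6,8} D(X)={3,6,7,8}: Z {3,6,8}->{3,6}; W {2,3,5,6,8}->{2,3,5}; X {3,6,7,8}->{6,8}
Constraint 2 (Z != X) on D(Z)={3,6} D(X)={6,8}: no change
So after constraint 2: D(X)={6,8}, size = 2

Answer: 2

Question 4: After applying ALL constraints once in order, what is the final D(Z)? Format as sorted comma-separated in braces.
Constraint 1 (Z + W = X) on D(Z)={3,6,8} D(W)={2,3,5,6,8} D(X)={3,6,7,8}: Z {3,6,8}->{3,6}; W {2,3,5,6,8}->{2,3,5}; X {3,6,7,8}->{6,8}
Constraint 2 (Z != X) on D(Z)={3,6} D(X)={6,8}: no change
Constraint 3 (Z != W) on D(Z)={3,6} D(W)={2,3,5}: no change
So after all 3 constraints: D(Z) = {3,6}

Answer: {3,6}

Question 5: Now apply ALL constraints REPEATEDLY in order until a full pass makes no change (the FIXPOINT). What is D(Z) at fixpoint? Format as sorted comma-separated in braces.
Answer: {3,6}

Derivation:
pass 0 (initial): D(Z)={3,6,8}
pass 1: W {2,3,5,6,8}->{2,3,5}; X {3,6,7,8}->{6,8}; Z {3,6,8}->{3,6}
pass 2: no change
Fixpoint after 2 passes: D(Z) = {3,6}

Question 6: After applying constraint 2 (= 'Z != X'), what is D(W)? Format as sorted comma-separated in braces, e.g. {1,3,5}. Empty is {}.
Answer: {2,3,5}

Derivation:
Constraint 1 (Z + W = X) on D(Z)={3,6,8} D(W)={2,3,5,6,8} D(X)={3,6,7,8}: Z {3,6,8}->{3,6}; W {2,3,5,6,8}->{2,3,5}; X {3,6,7,8}->{6,8}
Constraint 2 (Z != X) on D(Z)={3,6} D(X)={6,8}: no change
So after constraint 2: D(W) = {2,3,5}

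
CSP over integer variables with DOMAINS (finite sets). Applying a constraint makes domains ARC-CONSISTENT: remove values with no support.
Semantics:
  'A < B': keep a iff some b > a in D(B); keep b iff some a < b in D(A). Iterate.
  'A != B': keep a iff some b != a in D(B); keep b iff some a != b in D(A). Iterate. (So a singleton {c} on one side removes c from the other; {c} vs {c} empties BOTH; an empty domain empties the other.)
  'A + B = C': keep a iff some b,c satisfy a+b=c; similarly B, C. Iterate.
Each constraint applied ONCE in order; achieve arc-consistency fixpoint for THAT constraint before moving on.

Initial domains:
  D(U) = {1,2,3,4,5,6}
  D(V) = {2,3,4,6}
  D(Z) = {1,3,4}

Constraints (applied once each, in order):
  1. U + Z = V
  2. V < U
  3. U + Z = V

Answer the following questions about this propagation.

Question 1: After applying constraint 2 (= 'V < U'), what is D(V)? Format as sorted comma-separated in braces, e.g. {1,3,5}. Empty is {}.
Answer: {2,3,4}

Derivation:
Constraint 1 (U + Z = V) on D(U)={1,2,3,4,5,6} D(Z)={1,3,4} D(V)={2,3,4,6}: U {1,2,3,4,5,6}->{1,2,3,5}
Constraint 2 (V < U) on D(V)={2,3,4,6} D(U)={1,2,3,5}: V {2,3,4,6}->{2,3,4}; U {1,2,3,5}->{3,5}
So after constraint 2: D(V) = {2,3,4}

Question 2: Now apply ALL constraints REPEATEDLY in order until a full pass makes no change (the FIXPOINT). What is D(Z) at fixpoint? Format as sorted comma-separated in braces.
Answer: {}

Derivation:
pass 0 (initial): D(Z)={1,3,4}
pass 1: U {1,2,3,4,5,6}->{3}; V {2,3,4,6}->{4}; Z {1,3,4}->{1}
pass 2: U {3}->{}; V {4}->{}; Z {1}->{}
pass 3: no change
Fixpoint after 3 passes: D(Z) = {}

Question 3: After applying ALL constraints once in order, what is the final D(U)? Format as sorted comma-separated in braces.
Answer: {3}

Derivation:
Constraint 1 (U + Z = V) on D(U)={1,2,3,4,5,6} D(Z)={1,3,4} D(V)={2,3,4,6}: U {1,2,3,4,5,6}->{1,2,3,5}
Constraint 2 (V < U) on D(V)={2,3,4,6} D(U)={1,2,3,5}: V {2,3,4,6}->{2,3,4}; U {1,2,3,5}->{3,5}
Constraint 3 (U + Z = V) on D(U)={3,5} D(Z)={1,3,4} D(V)={2,3,4}: U {3,5}->{3}; Z {1,3,4}->{1}; V {2,3,4}->{4}
So after all 3 constraints: D(U) = {3}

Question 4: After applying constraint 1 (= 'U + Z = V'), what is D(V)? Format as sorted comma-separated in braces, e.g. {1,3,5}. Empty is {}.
Constraint 1 (U + Z = V) on D(U)={1,2,3,4,5,6} D(Z)={1,3,4} D(V)={2,3,4,6}: U {1,2,3,4,5,6}->{1,2,3,5}
So after constraint 1: D(V) = {2,3,4,6}

Answer: {2,3,4,6}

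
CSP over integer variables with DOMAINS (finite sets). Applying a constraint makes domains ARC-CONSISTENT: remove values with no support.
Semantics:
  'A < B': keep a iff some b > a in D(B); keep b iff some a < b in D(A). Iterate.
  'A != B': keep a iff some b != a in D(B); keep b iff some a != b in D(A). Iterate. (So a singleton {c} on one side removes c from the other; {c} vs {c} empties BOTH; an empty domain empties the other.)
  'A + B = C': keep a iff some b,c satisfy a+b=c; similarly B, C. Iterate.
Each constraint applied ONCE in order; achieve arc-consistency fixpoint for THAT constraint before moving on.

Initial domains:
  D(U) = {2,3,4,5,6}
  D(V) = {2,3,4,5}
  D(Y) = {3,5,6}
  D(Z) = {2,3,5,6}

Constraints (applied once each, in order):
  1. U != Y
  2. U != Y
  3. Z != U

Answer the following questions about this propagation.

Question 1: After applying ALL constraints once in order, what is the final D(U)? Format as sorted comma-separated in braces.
Answer: {2,3,4,5,6}

Derivation:
Constraint 1 (U != Y) on D(U)={2,3,4,5,6} D(Y)={3,5,6}: no change
Constraint 2 (U != Y) on D(U)={2,3,4,5,6} D(Y)={3,5,6}: no change
Constraint 3 (Z != U) on D(Z)={2,3,5,6} D(U)={2,3,4,5,6}: no change
So after all 3 constraints: D(U) = {2,3,4,5,6}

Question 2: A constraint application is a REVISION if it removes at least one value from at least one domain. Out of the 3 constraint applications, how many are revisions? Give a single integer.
Constraint 1 (U != Y) on D(U)={2,3,4,5,6} D(Y)={3,5,6}: no change => not a revision
Constraint 2 (U != Y) on D(U)={2,3,4,5,6} D(Y)={3,5,6}: no change => not a revision
Constraint 3 (Z != U) on D(Z)={2,3,5,6} D(U)={2,3,4,5,6}: no change => not a revision
Total revisions = 0

Answer: 0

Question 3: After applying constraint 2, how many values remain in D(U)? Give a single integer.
Constraint 1 (U != Y) on D(U)={2,3,4,5,6} D(Y)={3,5,6}: no change
Constraint 2 (U != Y) on D(U)={2,3,4,5,6} D(Y)={3,5,6}: no change
So after constraint 2: D(U)={2,3,4,5,6}, size = 5

Answer: 5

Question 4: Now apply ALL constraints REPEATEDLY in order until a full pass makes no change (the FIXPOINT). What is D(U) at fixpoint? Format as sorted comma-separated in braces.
Answer: {2,3,4,5,6}

Derivation:
pass 0 (initial): D(U)={2,3,4,5,6}
pass 1: no change
Fixpoint after 1 passes: D(U) = {2,3,4,5,6}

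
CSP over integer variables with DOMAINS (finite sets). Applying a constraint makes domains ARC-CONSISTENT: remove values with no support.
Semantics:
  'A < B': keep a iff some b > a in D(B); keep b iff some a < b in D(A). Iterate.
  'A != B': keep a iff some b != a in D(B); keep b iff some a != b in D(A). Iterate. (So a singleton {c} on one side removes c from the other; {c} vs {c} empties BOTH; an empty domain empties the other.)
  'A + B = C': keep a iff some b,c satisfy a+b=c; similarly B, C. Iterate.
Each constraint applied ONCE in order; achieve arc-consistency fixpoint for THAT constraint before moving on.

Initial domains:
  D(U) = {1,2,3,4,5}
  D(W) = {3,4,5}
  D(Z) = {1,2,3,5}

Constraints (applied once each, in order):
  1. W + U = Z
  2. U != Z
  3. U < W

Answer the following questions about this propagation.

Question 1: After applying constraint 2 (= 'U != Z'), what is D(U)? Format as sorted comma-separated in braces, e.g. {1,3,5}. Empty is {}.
Constraint 1 (W + U = Z) on D(W)={3,4,5} D(U)={1,2,3,4,5} D(Z)={1,2,3,5}: W {3,4,5}->{3,4}; U {1,2,3,4,5}->{1,2}; Z {1,2,3,5}->{5}
Constraint 2 (U != Z) on D(U)={1,2} D(Z)={5}: no change
So after constraint 2: D(U) = {1,2}

Answer: {1,2}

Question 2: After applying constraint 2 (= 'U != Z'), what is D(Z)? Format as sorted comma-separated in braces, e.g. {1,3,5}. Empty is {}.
Answer: {5}

Derivation:
Constraint 1 (W + U = Z) on D(W)={3,4,5} D(U)={1,2,3,4,5} D(Z)={1,2,3,5}: W {3,4,5}->{3,4}; U {1,2,3,4,5}->{1,2}; Z {1,2,3,5}->{5}
Constraint 2 (U != Z) on D(U)={1,2} D(Z)={5}: no change
So after constraint 2: D(Z) = {5}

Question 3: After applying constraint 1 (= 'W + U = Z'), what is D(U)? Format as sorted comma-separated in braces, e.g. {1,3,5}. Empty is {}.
Constraint 1 (W + U = Z) on D(W)={3,4,5} D(U)={1,2,3,4,5} D(Z)={1,2,3,5}: W {3,4,5}->{3,4}; U {1,2,3,4,5}->{1,2}; Z {1,2,3,5}->{5}
So after constraint 1: D(U) = {1,2}

Answer: {1,2}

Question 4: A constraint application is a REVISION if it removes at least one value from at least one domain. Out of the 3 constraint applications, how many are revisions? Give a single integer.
Answer: 1

Derivation:
Constraint 1 (W + U = Z) on D(W)={3,4,5} D(U)={1,2,3,4,5} D(Z)={1,2,3,5}: W {3,4,5}->{3,4}; U {1,2,3,4,5}->{1,2}; Z {1,2,3,5}->{5} => REVISION
Constraint 2 (U != Z) on D(U)={1,2} D(Z)={5}: no change => not a revision
Constraint 3 (U < W) on D(U)={1,2} D(W)={3,4}: no change => not a revision
Total revisions = 1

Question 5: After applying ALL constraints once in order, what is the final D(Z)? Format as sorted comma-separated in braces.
Answer: {5}

Derivation:
Constraint 1 (W + U = Z) on D(W)={3,4,5} D(U)={1,2,3,4,5} D(Z)={1,2,3,5}: W {3,4,5}->{3,4}; U {1,2,3,4,5}->{1,2}; Z {1,2,3,5}->{5}
Constraint 2 (U != Z) on D(U)={1,2} D(Z)={5}: no change
Constraint 3 (U < W) on D(U)={1,2} D(W)={3,4}: no change
So after all 3 constraints: D(Z) = {5}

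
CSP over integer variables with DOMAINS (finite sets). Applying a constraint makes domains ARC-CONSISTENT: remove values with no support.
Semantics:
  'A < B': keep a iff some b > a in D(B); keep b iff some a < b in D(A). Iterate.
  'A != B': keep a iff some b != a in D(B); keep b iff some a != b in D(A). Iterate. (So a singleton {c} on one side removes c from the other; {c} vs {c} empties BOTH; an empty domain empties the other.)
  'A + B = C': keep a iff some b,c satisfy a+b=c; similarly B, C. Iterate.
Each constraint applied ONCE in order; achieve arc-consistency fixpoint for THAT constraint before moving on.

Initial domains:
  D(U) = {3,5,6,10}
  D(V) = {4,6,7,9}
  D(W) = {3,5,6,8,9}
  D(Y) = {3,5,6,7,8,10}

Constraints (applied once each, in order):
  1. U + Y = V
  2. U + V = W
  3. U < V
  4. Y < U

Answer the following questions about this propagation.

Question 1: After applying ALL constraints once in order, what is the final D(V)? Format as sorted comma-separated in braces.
Constraint 1 (U + Y = V) on D(U)={3,5,6,10} D(Y)={3,5,6,7,8,10} D(V)={4,6,7,9}: U {3,5,6,10}->{3,6}; Y {3,5,6,7,8,10}->{3,6}; V {4,6,7,9}->{6,9}
Constraint 2 (U + V = W) on D(U)={3,6} D(V)={6,9} D(W)={3,5,6,8,9}: U {3,6}->{3}; V {6,9}->{6}; W {3,5,6,8,9}->{9}
Constraint 3 (U < V) on D(U)={3} D(V)={6}: no change
Constraint 4 (Y < U) on D(Y)={3,6} D(U)={3}: Y {3,6}->{}; U {3}->{}
So after all 4 constraints: D(V) = {6}

Answer: {6}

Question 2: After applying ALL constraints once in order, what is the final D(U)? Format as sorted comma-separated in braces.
Constraint 1 (U + Y = V) on D(U)={3,5,6,10} D(Y)={3,5,6,7,8,10} D(V)={4,6,7,9}: U {3,5,6,10}->{3,6}; Y {3,5,6,7,8,10}->{3,6}; V {4,6,7,9}->{6,9}
Constraint 2 (U + V = W) on D(U)={3,6} D(V)={6,9} D(W)={3,5,6,8,9}: U {3,6}->{3}; V {6,9}->{6}; W {3,5,6,8,9}->{9}
Constraint 3 (U < V) on D(U)={3} D(V)={6}: no change
Constraint 4 (Y < U) on D(Y)={3,6} D(U)={3}: Y {3,6}->{}; U {3}->{}
So after all 4 constraints: D(U) = {}

Answer: {}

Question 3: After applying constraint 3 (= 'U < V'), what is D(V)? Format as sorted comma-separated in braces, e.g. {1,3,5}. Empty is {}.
Constraint 1 (U + Y = V) on D(U)={3,5,6,10} D(Y)={3,5,6,7,8,10} D(V)={4,6,7,9}: U {3,5,6,10}->{3,6}; Y {3,5,6,7,8,10}->{3,6}; V {4,6,7,9}->{6,9}
Constraint 2 (U + V = W) on D(U)={3,6} D(V)={6,9} D(W)={3,5,6,8,9}: U {3,6}->{3}; V {6,9}->{6}; W {3,5,6,8,9}->{9}
Constraint 3 (U < V) on D(U)={3} D(V)={6}: no change
So after constraint 3: D(V) = {6}

Answer: {6}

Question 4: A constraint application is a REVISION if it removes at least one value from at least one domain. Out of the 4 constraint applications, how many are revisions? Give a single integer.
Constraint 1 (U + Y = V) on D(U)={3,5,6,10} D(Y)={3,5,6,7,8,10} D(V)={4,6,7,9}: U {3,5,6,10}->{3,6}; Y {3,5,6,7,8,10}->{3,6}; V {4,6,7,9}->{6,9} => REVISION
Constraint 2 (U + V = W) on D(U)={3,6} D(V)={6,9} D(W)={3,5,6,8,9}: U {3,6}->{3}; V {6,9}->{6}; W {3,5,6,8,9}->{9} => REVISION
Constraint 3 (U < V) on D(U)={3} D(V)={6}: no change => not a revision
Constraint 4 (Y < U) on D(Y)={3,6} D(U)={3}: Y {3,6}->{}; U {3}->{} => REVISION
Total revisions = 3

Answer: 3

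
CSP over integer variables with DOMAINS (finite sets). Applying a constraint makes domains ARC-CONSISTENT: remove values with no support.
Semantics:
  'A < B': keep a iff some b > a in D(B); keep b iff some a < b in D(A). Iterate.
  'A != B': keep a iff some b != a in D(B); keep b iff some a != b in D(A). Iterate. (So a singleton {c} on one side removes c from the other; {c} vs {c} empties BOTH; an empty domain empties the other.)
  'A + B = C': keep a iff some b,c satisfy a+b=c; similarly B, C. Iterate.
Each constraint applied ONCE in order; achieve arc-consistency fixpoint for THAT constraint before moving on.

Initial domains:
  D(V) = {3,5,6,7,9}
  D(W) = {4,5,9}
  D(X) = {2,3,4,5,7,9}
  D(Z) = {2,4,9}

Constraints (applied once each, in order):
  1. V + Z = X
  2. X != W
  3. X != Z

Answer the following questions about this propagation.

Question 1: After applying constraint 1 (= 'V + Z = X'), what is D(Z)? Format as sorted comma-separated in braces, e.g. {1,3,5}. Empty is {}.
Constraint 1 (V + Z = X) on D(V)={3,5,6,7,9} D(Z)={2,4,9} D(X)={2,3,4,5,7,9}: V {3,5,6,7,9}->{3,5,7}; Z {2,4,9}->{2,4}; X {2,3,4,5,7,9}->{5,7,9}
So after constraint 1: D(Z) = {2,4}

Answer: {2,4}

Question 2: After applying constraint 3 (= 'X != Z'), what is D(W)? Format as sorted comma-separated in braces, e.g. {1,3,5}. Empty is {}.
Answer: {4,5,9}

Derivation:
Constraint 1 (V + Z = X) on D(V)={3,5,6,7,9} D(Z)={2,4,9} D(X)={2,3,4,5,7,9}: V {3,5,6,7,9}->{3,5,7}; Z {2,4,9}->{2,4}; X {2,3,4,5,7,9}->{5,7,9}
Constraint 2 (X != W) on D(X)={5,7,9} D(W)={4,5,9}: no change
Constraint 3 (X != Z) on D(X)={5,7,9} D(Z)={2,4}: no change
So after constraint 3: D(W) = {4,5,9}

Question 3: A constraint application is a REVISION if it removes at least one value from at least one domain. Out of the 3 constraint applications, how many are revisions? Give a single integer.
Answer: 1

Derivation:
Constraint 1 (V + Z = X) on D(V)={3,5,6,7,9} D(Z)={2,4,9} D(X)={2,3,4,5,7,9}: V {3,5,6,7,9}->{3,5,7}; Z {2,4,9}->{2,4}; X {2,3,4,5,7,9}->{5,7,9} => REVISION
Constraint 2 (X != W) on D(X)={5,7,9} D(W)={4,5,9}: no change => not a revision
Constraint 3 (X != Z) on D(X)={5,7,9} D(Z)={2,4}: no change => not a revision
Total revisions = 1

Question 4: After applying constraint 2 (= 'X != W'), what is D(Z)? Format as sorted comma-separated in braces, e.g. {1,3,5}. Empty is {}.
Constraint 1 (V + Z = X) on D(V)={3,5,6,7,9} D(Z)={2,4,9} D(X)={2,3,4,5,7,9}: V {3,5,6,7,9}->{3,5,7}; Z {2,4,9}->{2,4}; X {2,3,4,5,7,9}->{5,7,9}
Constraint 2 (X != W) on D(X)={5,7,9} D(W)={4,5,9}: no change
So after constraint 2: D(Z) = {2,4}

Answer: {2,4}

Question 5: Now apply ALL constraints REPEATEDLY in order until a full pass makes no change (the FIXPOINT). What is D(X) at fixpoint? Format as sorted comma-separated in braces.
pass 0 (initial): D(X)={2,3,4,5,7,9}
pass 1: V {3,5,6,7,9}->{3,5,7}; X {2,3,4,5,7,9}->{5,7,9}; Z {2,4,9}->{2,4}
pass 2: no change
Fixpoint after 2 passes: D(X) = {5,7,9}

Answer: {5,7,9}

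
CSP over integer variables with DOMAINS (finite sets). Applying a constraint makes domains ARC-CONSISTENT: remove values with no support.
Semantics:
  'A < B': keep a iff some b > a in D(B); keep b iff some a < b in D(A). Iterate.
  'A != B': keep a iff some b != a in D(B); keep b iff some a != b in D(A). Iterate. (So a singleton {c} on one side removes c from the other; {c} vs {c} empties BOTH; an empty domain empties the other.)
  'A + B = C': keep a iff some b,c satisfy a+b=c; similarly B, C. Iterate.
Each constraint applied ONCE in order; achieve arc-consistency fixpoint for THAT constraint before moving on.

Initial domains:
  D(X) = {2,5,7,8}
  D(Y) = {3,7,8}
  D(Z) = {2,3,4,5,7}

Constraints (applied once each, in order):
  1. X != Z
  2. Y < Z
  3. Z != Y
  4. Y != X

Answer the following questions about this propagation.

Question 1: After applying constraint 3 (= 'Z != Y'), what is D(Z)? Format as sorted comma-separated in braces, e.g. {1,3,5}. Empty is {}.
Answer: {4,5,7}

Derivation:
Constraint 1 (X != Z) on D(X)={2,5,7,8} D(Z)={2,3,4,5,7}: no change
Constraint 2 (Y < Z) on D(Y)={3,7,8} D(Z)={2,3,4,5,7}: Y {3,7,8}->{3}; Z {2,3,4,5,7}->{4,5,7}
Constraint 3 (Z != Y) on D(Z)={4,5,7} D(Y)={3}: no change
So after constraint 3: D(Z) = {4,5,7}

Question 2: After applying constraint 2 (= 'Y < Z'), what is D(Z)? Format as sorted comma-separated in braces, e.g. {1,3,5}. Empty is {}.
Constraint 1 (X != Z) on D(X)={2,5,7,8} D(Z)={2,3,4,5,7}: no change
Constraint 2 (Y < Z) on D(Y)={3,7,8} D(Z)={2,3,4,5,7}: Y {3,7,8}->{3}; Z {2,3,4,5,7}->{4,5,7}
So after constraint 2: D(Z) = {4,5,7}

Answer: {4,5,7}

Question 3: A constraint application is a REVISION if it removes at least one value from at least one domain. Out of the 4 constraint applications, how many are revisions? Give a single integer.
Answer: 1

Derivation:
Constraint 1 (X != Z) on D(X)={2,5,7,8} D(Z)={2,3,4,5,7}: no change => not a revision
Constraint 2 (Y < Z) on D(Y)={3,7,8} D(Z)={2,3,4,5,7}: Y {3,7,8}->{3}; Z {2,3,4,5,7}->{4,5,7} => REVISION
Constraint 3 (Z != Y) on D(Z)={4,5,7} D(Y)={3}: no change => not a revision
Constraint 4 (Y != X) on D(Y)={3} D(X)={2,5,7,8}: no change => not a revision
Total revisions = 1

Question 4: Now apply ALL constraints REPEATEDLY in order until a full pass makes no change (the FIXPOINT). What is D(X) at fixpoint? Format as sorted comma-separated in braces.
Answer: {2,5,7,8}

Derivation:
pass 0 (initial): D(X)={2,5,7,8}
pass 1: Y {3,7,8}->{3}; Z {2,3,4,5,7}->{4,5,7}
pass 2: no change
Fixpoint after 2 passes: D(X) = {2,5,7,8}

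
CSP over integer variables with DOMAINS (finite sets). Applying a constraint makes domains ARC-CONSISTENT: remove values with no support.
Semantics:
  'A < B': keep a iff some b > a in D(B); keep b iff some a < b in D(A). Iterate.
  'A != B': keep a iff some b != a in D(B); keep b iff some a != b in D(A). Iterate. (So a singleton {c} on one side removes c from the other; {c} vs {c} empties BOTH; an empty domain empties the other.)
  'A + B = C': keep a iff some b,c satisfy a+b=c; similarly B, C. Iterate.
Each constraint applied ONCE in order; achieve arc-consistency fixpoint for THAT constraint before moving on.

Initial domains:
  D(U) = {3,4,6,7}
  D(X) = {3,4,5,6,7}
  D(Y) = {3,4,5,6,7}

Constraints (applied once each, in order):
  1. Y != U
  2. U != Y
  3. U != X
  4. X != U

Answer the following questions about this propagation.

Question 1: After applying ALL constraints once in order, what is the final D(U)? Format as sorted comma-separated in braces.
Constraint 1 (Y != U) on D(Y)={3,4,5,6,7} D(U)={3,4,6,7}: no change
Constraint 2 (U != Y) on D(U)={3,4,6,7} D(Y)={3,4,5,6,7}: no change
Constraint 3 (U != X) on D(U)={3,4,6,7} D(X)={3,4,5,6,7}: no change
Constraint 4 (X != U) on D(X)={3,4,5,6,7} D(U)={3,4,6,7}: no change
So after all 4 constraints: D(U) = {3,4,6,7}

Answer: {3,4,6,7}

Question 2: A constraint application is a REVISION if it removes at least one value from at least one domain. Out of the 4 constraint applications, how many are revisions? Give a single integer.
Answer: 0

Derivation:
Constraint 1 (Y != U) on D(Y)={3,4,5,6,7} D(U)={3,4,6,7}: no change => not a revision
Constraint 2 (U != Y) on D(U)={3,4,6,7} D(Y)={3,4,5,6,7}: no change => not a revision
Constraint 3 (U != X) on D(U)={3,4,6,7} D(X)={3,4,5,6,7}: no change => not a revision
Constraint 4 (X != U) on D(X)={3,4,5,6,7} D(U)={3,4,6,7}: no change => not a revision
Total revisions = 0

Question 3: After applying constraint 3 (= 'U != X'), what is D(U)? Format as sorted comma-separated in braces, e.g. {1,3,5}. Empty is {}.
Constraint 1 (Y != U) on D(Y)={3,4,5,6,7} D(U)={3,4,6,7}: no change
Constraint 2 (U != Y) on D(U)={3,4,6,7} D(Y)={3,4,5,6,7}: no change
Constraint 3 (U != X) on D(U)={3,4,6,7} D(X)={3,4,5,6,7}: no change
So after constraint 3: D(U) = {3,4,6,7}

Answer: {3,4,6,7}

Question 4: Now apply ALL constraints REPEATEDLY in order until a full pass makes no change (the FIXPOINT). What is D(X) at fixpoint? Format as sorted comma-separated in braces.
pass 0 (initial): D(X)={3,4,5,6,7}
pass 1: no change
Fixpoint after 1 passes: D(X) = {3,4,5,6,7}

Answer: {3,4,5,6,7}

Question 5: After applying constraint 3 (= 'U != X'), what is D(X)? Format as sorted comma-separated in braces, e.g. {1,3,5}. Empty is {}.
Constraint 1 (Y != U) on D(Y)={3,4,5,6,7} D(U)={3,4,6,7}: no change
Constraint 2 (U != Y) on D(U)={3,4,6,7} D(Y)={3,4,5,6,7}: no change
Constraint 3 (U != X) on D(U)={3,4,6,7} D(X)={3,4,5,6,7}: no change
So after constraint 3: D(X) = {3,4,5,6,7}

Answer: {3,4,5,6,7}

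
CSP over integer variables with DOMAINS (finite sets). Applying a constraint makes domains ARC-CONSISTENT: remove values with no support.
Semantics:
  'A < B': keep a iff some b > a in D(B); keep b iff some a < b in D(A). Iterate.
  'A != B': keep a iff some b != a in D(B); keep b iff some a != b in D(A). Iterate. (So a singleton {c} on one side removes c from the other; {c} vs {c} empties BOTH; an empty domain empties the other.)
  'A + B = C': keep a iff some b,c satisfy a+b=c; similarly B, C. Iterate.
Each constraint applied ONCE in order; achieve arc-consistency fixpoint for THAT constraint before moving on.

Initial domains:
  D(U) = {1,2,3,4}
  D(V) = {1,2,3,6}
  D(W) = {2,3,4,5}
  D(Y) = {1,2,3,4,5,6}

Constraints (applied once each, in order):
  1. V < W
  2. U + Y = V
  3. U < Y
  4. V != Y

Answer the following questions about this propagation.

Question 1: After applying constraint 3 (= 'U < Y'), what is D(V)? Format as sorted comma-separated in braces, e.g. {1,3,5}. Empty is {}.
Answer: {2,3}

Derivation:
Constraint 1 (V < W) on D(V)={1,2,3,6} D(W)={2,3,4,5}: V {1,2,3,6}->{1,2,3}
Constraint 2 (U + Y = V) on D(U)={1,2,3,4} D(Y)={1,2,3,4,5,6} D(V)={1,2,3}: U {1,2,3,4}->{1,2}; Y {1,2,3,4,5,6}->{1,2}; V {1,2,3}->{2,3}
Constraint 3 (U < Y) on D(U)={1,2} D(Y)={1,2}: U {1,2}->{1}; Y {1,2}->{2}
So after constraint 3: D(V) = {2,3}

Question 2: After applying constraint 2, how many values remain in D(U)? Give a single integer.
Answer: 2

Derivation:
Constraint 1 (V < W) on D(V)={1,2,3,6} D(W)={2,3,4,5}: V {1,2,3,6}->{1,2,3}
Constraint 2 (U + Y = V) on D(U)={1,2,3,4} D(Y)={1,2,3,4,5,6} D(V)={1,2,3}: U {1,2,3,4}->{1,2}; Y {1,2,3,4,5,6}->{1,2}; V {1,2,3}->{2,3}
So after constraint 2: D(U)={1,2}, size = 2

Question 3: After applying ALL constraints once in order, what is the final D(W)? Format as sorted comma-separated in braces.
Answer: {2,3,4,5}

Derivation:
Constraint 1 (V < W) on D(V)={1,2,3,6} D(W)={2,3,4,5}: V {1,2,3,6}->{1,2,3}
Constraint 2 (U + Y = V) on D(U)={1,2,3,4} D(Y)={1,2,3,4,5,6} D(V)={1,2,3}: U {1,2,3,4}->{1,2}; Y {1,2,3,4,5,6}->{1,2}; V {1,2,3}->{2,3}
Constraint 3 (U < Y) on D(U)={1,2} D(Y)={1,2}: U {1,2}->{1}; Y {1,2}->{2}
Constraint 4 (V != Y) on D(V)={2,3} D(Y)={2}: V {2,3}->{3}
So after all 4 constraints: D(W) = {2,3,4,5}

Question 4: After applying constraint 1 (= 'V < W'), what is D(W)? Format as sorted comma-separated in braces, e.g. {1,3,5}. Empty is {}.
Answer: {2,3,4,5}

Derivation:
Constraint 1 (V < W) on D(V)={1,2,3,6} D(W)={2,3,4,5}: V {1,2,3,6}->{1,2,3}
So after constraint 1: D(W) = {2,3,4,5}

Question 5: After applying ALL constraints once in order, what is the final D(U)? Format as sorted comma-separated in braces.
Answer: {1}

Derivation:
Constraint 1 (V < W) on D(V)={1,2,3,6} D(W)={2,3,4,5}: V {1,2,3,6}->{1,2,3}
Constraint 2 (U + Y = V) on D(U)={1,2,3,4} D(Y)={1,2,3,4,5,6} D(V)={1,2,3}: U {1,2,3,4}->{1,2}; Y {1,2,3,4,5,6}->{1,2}; V {1,2,3}->{2,3}
Constraint 3 (U < Y) on D(U)={1,2} D(Y)={1,2}: U {1,2}->{1}; Y {1,2}->{2}
Constraint 4 (V != Y) on D(V)={2,3} D(Y)={2}: V {2,3}->{3}
So after all 4 constraints: D(U) = {1}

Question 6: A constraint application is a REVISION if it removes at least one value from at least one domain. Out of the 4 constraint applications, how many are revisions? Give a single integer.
Answer: 4

Derivation:
Constraint 1 (V < W) on D(V)={1,2,3,6} D(W)={2,3,4,5}: V {1,2,3,6}->{1,2,3} => REVISION
Constraint 2 (U + Y = V) on D(U)={1,2,3,4} D(Y)={1,2,3,4,5,6} D(V)={1,2,3}: U {1,2,3,4}->{1,2}; Y {1,2,3,4,5,6}->{1,2}; V {1,2,3}->{2,3} => REVISION
Constraint 3 (U < Y) on D(U)={1,2} D(Y)={1,2}: U {1,2}->{1}; Y {1,2}->{2} => REVISION
Constraint 4 (V != Y) on D(V)={2,3} D(Y)={2}: V {2,3}->{3} => REVISION
Total revisions = 4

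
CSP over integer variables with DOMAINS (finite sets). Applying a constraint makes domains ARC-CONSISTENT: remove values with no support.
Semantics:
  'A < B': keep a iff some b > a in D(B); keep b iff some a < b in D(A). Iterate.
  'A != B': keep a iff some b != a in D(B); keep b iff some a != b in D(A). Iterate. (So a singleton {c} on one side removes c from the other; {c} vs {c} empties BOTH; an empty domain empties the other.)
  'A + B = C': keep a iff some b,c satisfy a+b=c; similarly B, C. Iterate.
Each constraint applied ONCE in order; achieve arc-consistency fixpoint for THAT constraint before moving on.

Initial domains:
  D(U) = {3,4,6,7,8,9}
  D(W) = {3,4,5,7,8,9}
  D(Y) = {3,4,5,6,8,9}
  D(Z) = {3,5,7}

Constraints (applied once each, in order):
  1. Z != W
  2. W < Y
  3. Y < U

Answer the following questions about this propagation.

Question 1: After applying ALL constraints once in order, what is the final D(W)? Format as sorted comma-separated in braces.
Constraint 1 (Z != W) on D(Z)={3,5,7} D(W)={3,4,5,7,8,9}: no change
Constraint 2 (W < Y) on D(W)={3,4,5,7,8,9} D(Y)={3,4,5,6,8,9}: W {3,4,5,7,8,9}->{3,4,5,7,8}; Y {3,4,5,6,8,9}->{4,5,6,8,9}
Constraint 3 (Y < U) on D(Y)={4,5,6,8,9} D(U)={3,4,6,7,8,9}: Y {4,5,6,8,9}->{4,5,6,8}; U {3,4,6,7,8,9}->{6,7,8,9}
So after all 3 constraints: D(W) = {3,4,5,7,8}

Answer: {3,4,5,7,8}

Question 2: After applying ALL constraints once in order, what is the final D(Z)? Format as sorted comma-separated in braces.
Answer: {3,5,7}

Derivation:
Constraint 1 (Z != W) on D(Z)={3,5,7} D(W)={3,4,5,7,8,9}: no change
Constraint 2 (W < Y) on D(W)={3,4,5,7,8,9} D(Y)={3,4,5,6,8,9}: W {3,4,5,7,8,9}->{3,4,5,7,8}; Y {3,4,5,6,8,9}->{4,5,6,8,9}
Constraint 3 (Y < U) on D(Y)={4,5,6,8,9} D(U)={3,4,6,7,8,9}: Y {4,5,6,8,9}->{4,5,6,8}; U {3,4,6,7,8,9}->{6,7,8,9}
So after all 3 constraints: D(Z) = {3,5,7}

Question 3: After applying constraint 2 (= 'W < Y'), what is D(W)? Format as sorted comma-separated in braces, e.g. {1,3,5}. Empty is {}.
Answer: {3,4,5,7,8}

Derivation:
Constraint 1 (Z != W) on D(Z)={3,5,7} D(W)={3,4,5,7,8,9}: no change
Constraint 2 (W < Y) on D(W)={3,4,5,7,8,9} D(Y)={3,4,5,6,8,9}: W {3,4,5,7,8,9}->{3,4,5,7,8}; Y {3,4,5,6,8,9}->{4,5,6,8,9}
So after constraint 2: D(W) = {3,4,5,7,8}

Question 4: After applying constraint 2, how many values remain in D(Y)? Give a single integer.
Constraint 1 (Z != W) on D(Z)={3,5,7} D(W)={3,4,5,7,8,9}: no change
Constraint 2 (W < Y) on D(W)={3,4,5,7,8,9} D(Y)={3,4,5,6,8,9}: W {3,4,5,7,8,9}->{3,4,5,7,8}; Y {3,4,5,6,8,9}->{4,5,6,8,9}
So after constraint 2: D(Y)={4,5,6,8,9}, size = 5

Answer: 5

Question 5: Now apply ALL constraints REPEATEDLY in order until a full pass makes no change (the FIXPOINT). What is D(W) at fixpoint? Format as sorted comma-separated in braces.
pass 0 (initial): D(W)={3,4,5,7,8,9}
pass 1: U {3,4,6,7,8,9}->{6,7,8,9}; W {3,4,5,7,8,9}->{3,4,5,7,8}; Y {3,4,5,6,8,9}->{4,5,6,8}
pass 2: W {3,4,5,7,8}->{3,4,5,7}
pass 3: no change
Fixpoint after 3 passes: D(W) = {3,4,5,7}

Answer: {3,4,5,7}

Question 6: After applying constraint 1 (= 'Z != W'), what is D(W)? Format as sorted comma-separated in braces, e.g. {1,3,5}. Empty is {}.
Constraint 1 (Z != W) on D(Z)={3,5,7} D(W)={3,4,5,7,8,9}: no change
So after constraint 1: D(W) = {3,4,5,7,8,9}

Answer: {3,4,5,7,8,9}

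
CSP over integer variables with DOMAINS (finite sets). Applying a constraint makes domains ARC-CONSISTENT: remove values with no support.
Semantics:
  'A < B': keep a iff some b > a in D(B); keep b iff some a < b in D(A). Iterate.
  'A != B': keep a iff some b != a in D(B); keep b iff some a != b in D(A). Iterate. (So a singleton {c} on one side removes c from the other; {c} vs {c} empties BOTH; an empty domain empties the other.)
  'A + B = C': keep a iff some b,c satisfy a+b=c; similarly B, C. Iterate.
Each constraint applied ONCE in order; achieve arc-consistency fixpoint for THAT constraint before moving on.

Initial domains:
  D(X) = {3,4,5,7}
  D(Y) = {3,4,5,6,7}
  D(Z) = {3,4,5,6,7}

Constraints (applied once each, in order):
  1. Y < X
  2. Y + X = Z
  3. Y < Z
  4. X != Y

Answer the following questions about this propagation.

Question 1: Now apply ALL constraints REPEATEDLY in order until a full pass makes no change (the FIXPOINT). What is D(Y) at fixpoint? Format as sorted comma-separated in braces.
pass 0 (initial): D(Y)={3,4,5,6,7}
pass 1: X {3,4,5,7}->{4}; Y {3,4,5,6,7}->{3}; Z {3,4,5,6,7}->{7}
pass 2: no change
Fixpoint after 2 passes: D(Y) = {3}

Answer: {3}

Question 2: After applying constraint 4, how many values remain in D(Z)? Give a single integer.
Constraint 1 (Y < X) on D(Y)={3,4,5,6,7} D(X)={3,4,5,7}: Y {3,4,5,6,7}->{3,4,5,6}; X {3,4,5,7}->{4,5,7}
Constraint 2 (Y + X = Z) on D(Y)={3,4,5,6} D(X)={4,5,7} D(Z)={3,4,5,6,7}: Y {3,4,5,6}->{3}; X {4,5,7}->{4}; Z {3,4,5,6,7}->{7}
Constraint 3 (Y < Z) on D(Y)={3} D(Z)={7}: no change
Constraint 4 (X != Y) on D(X)={4} D(Y)={3}: no change
So after constraint 4: D(Z)={7}, size = 1

Answer: 1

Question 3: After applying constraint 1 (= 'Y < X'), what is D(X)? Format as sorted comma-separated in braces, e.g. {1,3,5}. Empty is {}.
Answer: {4,5,7}

Derivation:
Constraint 1 (Y < X) on D(Y)={3,4,5,6,7} D(X)={3,4,5,7}: Y {3,4,5,6,7}->{3,4,5,6}; X {3,4,5,7}->{4,5,7}
So after constraint 1: D(X) = {4,5,7}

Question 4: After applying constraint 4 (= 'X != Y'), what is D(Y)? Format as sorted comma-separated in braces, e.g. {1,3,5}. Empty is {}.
Constraint 1 (Y < X) on D(Y)={3,4,5,6,7} D(X)={3,4,5,7}: Y {3,4,5,6,7}->{3,4,5,6}; X {3,4,5,7}->{4,5,7}
Constraint 2 (Y + X = Z) on D(Y)={3,4,5,6} D(X)={4,5,7} D(Z)={3,4,5,6,7}: Y {3,4,5,6}->{3}; X {4,5,7}->{4}; Z {3,4,5,6,7}->{7}
Constraint 3 (Y < Z) on D(Y)={3} D(Z)={7}: no change
Constraint 4 (X != Y) on D(X)={4} D(Y)={3}: no change
So after constraint 4: D(Y) = {3}

Answer: {3}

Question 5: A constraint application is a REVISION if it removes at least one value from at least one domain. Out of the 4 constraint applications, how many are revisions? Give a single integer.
Answer: 2

Derivation:
Constraint 1 (Y < X) on D(Y)={3,4,5,6,7} D(X)={3,4,5,7}: Y {3,4,5,6,7}->{3,4,5,6}; X {3,4,5,7}->{4,5,7} => REVISION
Constraint 2 (Y + X = Z) on D(Y)={3,4,5,6} D(X)={4,5,7} D(Z)={3,4,5,6,7}: Y {3,4,5,6}->{3}; X {4,5,7}->{4}; Z {3,4,5,6,7}->{7} => REVISION
Constraint 3 (Y < Z) on D(Y)={3} D(Z)={7}: no change => not a revision
Constraint 4 (X != Y) on D(X)={4} D(Y)={3}: no change => not a revision
Total revisions = 2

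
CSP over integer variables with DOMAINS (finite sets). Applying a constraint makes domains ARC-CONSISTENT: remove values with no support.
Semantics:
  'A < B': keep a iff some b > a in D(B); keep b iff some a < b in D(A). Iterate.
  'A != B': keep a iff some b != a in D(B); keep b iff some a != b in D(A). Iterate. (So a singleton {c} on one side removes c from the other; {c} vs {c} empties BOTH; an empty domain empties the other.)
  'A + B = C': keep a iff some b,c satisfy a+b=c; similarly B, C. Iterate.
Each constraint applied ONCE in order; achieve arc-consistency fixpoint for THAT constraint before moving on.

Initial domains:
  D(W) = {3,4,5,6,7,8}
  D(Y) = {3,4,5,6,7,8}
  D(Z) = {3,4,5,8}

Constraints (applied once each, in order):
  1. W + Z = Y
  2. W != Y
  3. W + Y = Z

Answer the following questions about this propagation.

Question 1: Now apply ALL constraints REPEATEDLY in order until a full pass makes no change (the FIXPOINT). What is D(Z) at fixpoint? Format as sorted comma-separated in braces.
Answer: {}

Derivation:
pass 0 (initial): D(Z)={3,4,5,8}
pass 1: W {3,4,5,6,7,8}->{}; Y {3,4,5,6,7,8}->{}; Z {3,4,5,8}->{}
pass 2: no change
Fixpoint after 2 passes: D(Z) = {}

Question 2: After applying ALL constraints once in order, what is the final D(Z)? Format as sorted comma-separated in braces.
Constraint 1 (W + Z = Y) on D(W)={3,4,5,6,7,8} D(Z)={3,4,5,8} D(Y)={3,4,5,6,7,8}: W {3,4,5,6,7,8}->{3,4,5}; Z {3,4,5,8}->{3,4,5}; Y {3,4,5,6,7,8}->{6,7,8}
Constraint 2 (W != Y) on D(W)={3,4,5} D(Y)={6,7,8}: no change
Constraint 3 (W + Y = Z) on D(W)={3,4,5} D(Y)={6,7,8} D(Z)={3,4,5}: W {3,4,5}->{}; Y {6,7,8}->{}; Z {3,4,5}->{}
So after all 3 constraints: D(Z) = {}

Answer: {}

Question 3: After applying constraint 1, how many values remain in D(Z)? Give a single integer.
Constraint 1 (W + Z = Y) on D(W)={3,4,5,6,7,8} D(Z)={3,4,5,8} D(Y)={3,4,5,6,7,8}: W {3,4,5,6,7,8}->{3,4,5}; Z {3,4,5,8}->{3,4,5}; Y {3,4,5,6,7,8}->{6,7,8}
So after constraint 1: D(Z)={3,4,5}, size = 3

Answer: 3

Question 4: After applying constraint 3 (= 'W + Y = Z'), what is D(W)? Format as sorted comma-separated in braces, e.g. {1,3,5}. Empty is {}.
Answer: {}

Derivation:
Constraint 1 (W + Z = Y) on D(W)={3,4,5,6,7,8} D(Z)={3,4,5,8} D(Y)={3,4,5,6,7,8}: W {3,4,5,6,7,8}->{3,4,5}; Z {3,4,5,8}->{3,4,5}; Y {3,4,5,6,7,8}->{6,7,8}
Constraint 2 (W != Y) on D(W)={3,4,5} D(Y)={6,7,8}: no change
Constraint 3 (W + Y = Z) on D(W)={3,4,5} D(Y)={6,7,8} D(Z)={3,4,5}: W {3,4,5}->{}; Y {6,7,8}->{}; Z {3,4,5}->{}
So after constraint 3: D(W) = {}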